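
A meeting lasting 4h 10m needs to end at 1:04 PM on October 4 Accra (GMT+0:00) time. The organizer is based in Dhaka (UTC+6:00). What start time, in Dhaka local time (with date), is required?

Target end time is already UTC: 1:04 PM on Oct 4.
Subtract 4 hours 10 minutes → start 8:54 AM UTC on Oct 4.
Dhaka is UTC+6:00: 8:54 AM + 6:00 = 2:54 PM on Oct 4.

2:54 PM on October 4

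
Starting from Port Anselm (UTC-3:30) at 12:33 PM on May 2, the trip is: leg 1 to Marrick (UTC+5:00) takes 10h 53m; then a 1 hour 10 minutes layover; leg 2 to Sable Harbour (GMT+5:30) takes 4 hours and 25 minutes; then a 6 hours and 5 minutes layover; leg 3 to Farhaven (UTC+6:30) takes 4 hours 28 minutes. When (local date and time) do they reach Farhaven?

1:34 AM on May 4

Convert departure to UTC: 12:33 PM + 3:30 = 4:03 PM UTC on May 2.
Add 10 hours and 53 minutes leg 1 → 2:56 AM UTC (May 3).
Add 1 hour and 10 minutes layover in Marrick → 4:06 AM UTC.
Add 4 hours and 25 minutes leg 2 → 8:31 AM UTC.
Add 6 hours 5 minutes layover in Sable Harbour → 2:36 PM UTC.
Add 4 hours and 28 minutes leg 3 → 7:04 PM UTC.
Farhaven is UTC+6:30, so local arrival = 7:04 PM + 6:30 = 1:34 AM on May 4.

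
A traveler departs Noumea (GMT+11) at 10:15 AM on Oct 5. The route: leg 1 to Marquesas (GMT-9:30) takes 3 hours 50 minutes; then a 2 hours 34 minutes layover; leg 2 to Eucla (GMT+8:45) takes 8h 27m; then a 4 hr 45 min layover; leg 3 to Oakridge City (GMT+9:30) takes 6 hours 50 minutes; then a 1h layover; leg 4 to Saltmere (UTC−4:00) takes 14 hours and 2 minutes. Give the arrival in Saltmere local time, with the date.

Convert departure to UTC: 10:15 AM − 11:00 = 11:15 PM UTC on Oct 4.
Add 3 hours and 50 minutes leg 1 → 3:05 AM UTC (Oct 5).
Add 2 hours and 34 minutes layover in Marquesas → 5:39 AM UTC.
Add 8 hours and 27 minutes leg 2 → 2:06 PM UTC.
Add 4 hours and 45 minutes layover in Eucla → 6:51 PM UTC.
Add 6 hours 50 minutes leg 3 → 1:41 AM UTC (Oct 6).
Add 1 hour layover in Oakridge City → 2:41 AM UTC.
Add 14 hours 2 minutes leg 4 → 4:43 PM UTC.
Saltmere is UTC−4:00, so local arrival = 4:43 PM − 4:00 = 12:43 PM on Oct 6.

12:43 PM on October 6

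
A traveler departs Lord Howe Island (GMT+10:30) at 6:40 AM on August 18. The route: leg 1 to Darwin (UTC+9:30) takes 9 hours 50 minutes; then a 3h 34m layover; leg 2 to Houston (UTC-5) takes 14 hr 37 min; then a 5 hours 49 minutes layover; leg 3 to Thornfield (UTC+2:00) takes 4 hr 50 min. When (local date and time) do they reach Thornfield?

Convert departure to UTC: 6:40 AM − 10:30 = 8:10 PM UTC on Aug 17.
Add 9 hours 50 minutes leg 1 → 6:00 AM UTC (Aug 18).
Add 3 hours 34 minutes layover in Darwin → 9:34 AM UTC.
Add 14 hours 37 minutes leg 2 → 12:11 AM UTC (Aug 19).
Add 5 hours and 49 minutes layover in Houston → 6:00 AM UTC.
Add 4 hours 50 minutes leg 3 → 10:50 AM UTC.
Thornfield is UTC+2:00, so local arrival = 10:50 AM + 2:00 = 12:50 PM on Aug 19.

12:50 PM on August 19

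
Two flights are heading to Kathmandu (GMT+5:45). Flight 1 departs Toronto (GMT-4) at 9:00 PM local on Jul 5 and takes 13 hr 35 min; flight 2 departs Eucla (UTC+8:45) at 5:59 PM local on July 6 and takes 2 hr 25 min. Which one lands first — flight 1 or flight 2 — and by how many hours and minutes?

Flight 1 in UTC: 9:00 PM + 4:00 = 1:00 AM on Jul 6.
+13 hours 35 minutes → arrive 2:35 PM UTC on Jul 6.
Flight 2 in UTC: 5:59 PM − 8:45 = 9:14 AM on Jul 6.
+2 hours and 25 minutes → arrive 11:39 AM UTC on Jul 6.
Flight 2 lands earlier by 2 hours 56 minutes.

the second, by 2 hours 56 minutes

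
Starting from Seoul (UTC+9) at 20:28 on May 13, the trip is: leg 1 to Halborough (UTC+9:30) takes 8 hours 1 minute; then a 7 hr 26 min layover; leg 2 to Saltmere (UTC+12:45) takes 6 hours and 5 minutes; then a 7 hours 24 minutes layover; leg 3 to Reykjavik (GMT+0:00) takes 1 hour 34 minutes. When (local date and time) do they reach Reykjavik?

17:58 on May 14

Convert departure to UTC: 20:28 − 9:00 = 11:28 UTC on May 13.
Add 8 hours and 1 minute leg 1 → 19:29 UTC.
Add 7 hours 26 minutes layover in Halborough → 02:55 UTC (May 14).
Add 6 hours and 5 minutes leg 2 → 09:00 UTC.
Add 7 hours 24 minutes layover in Saltmere → 16:24 UTC.
Add 1 hour and 34 minutes leg 3 → 17:58 UTC.
Reykjavik is UTC+0, so local arrival is the same: 17:58 on May 14.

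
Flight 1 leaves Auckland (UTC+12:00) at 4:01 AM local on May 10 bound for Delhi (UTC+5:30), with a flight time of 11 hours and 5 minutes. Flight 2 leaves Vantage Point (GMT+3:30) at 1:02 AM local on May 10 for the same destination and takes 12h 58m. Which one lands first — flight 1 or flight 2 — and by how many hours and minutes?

Flight 1 in UTC: 4:01 AM − 12:00 = 4:01 PM on May 9.
+11 hours and 5 minutes → arrive 3:06 AM UTC on May 10.
Flight 2 in UTC: 1:02 AM − 3:30 = 9:32 PM on May 9.
+12 hours and 58 minutes → arrive 10:30 AM UTC on May 10.
Flight 1 lands earlier by 7 hours 24 minutes.

the first, by 7 hours 24 minutes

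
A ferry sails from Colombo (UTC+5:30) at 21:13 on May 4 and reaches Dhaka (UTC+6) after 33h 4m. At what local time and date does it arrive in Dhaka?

06:47 on May 6

Convert departure to UTC: 21:13 − 5:30 = 15:43 UTC on May 4.
Add 33 hours 4 minutes travel time → 00:47 UTC (May 6).
Dhaka is UTC+6:00, so local arrival = 00:47 + 6:00 = 06:47 on May 6.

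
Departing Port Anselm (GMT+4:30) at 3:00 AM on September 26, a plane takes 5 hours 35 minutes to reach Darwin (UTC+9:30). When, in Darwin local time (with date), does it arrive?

1:35 PM on September 26

Convert departure to UTC: 3:00 AM − 4:30 = 10:30 PM UTC on Sep 25.
Add 5 hours and 35 minutes travel time → 4:05 AM UTC (Sep 26).
Darwin is UTC+9:30, so local arrival = 4:05 AM + 9:30 = 1:35 PM on Sep 26.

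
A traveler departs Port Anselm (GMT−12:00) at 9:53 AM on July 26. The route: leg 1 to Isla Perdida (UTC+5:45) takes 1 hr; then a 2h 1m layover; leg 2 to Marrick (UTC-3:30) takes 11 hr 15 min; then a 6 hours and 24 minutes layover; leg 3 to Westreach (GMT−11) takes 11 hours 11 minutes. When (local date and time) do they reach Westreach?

Convert departure to UTC: 9:53 AM + 12:00 = 9:53 PM UTC on Jul 26.
Add 1 hour leg 1 → 10:53 PM UTC.
Add 2 hours and 1 minute layover in Isla Perdida → 12:54 AM UTC (Jul 27).
Add 11 hours and 15 minutes leg 2 → 12:09 PM UTC.
Add 6 hours 24 minutes layover in Marrick → 6:33 PM UTC.
Add 11 hours and 11 minutes leg 3 → 5:44 AM UTC (Jul 28).
Westreach is UTC−11:00, so local arrival = 5:44 AM − 11:00 = 6:44 PM on Jul 27.

6:44 PM on July 27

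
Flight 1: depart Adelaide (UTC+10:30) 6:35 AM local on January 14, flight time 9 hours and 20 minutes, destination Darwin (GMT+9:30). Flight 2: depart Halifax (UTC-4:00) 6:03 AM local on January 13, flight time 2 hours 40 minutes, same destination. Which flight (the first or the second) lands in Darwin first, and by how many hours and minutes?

Flight 1 in UTC: 6:35 AM − 10:30 = 8:05 PM on Jan 13.
+9 hours 20 minutes → arrive 5:25 AM UTC on Jan 14.
Flight 2 in UTC: 6:03 AM + 4:00 = 10:03 AM on Jan 13.
+2 hours and 40 minutes → arrive 12:43 PM UTC on Jan 13.
Flight 2 lands earlier by 16 hours 42 minutes.

the second, by 16 hours 42 minutes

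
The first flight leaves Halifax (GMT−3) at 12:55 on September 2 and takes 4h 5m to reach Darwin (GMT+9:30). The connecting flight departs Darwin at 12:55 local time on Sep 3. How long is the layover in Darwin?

7 hours 25 minutes

Convert departure to UTC: 12:55 + 3:00 = 15:55 UTC on Sep 2.
Add 4 hours 5 minutes flight time → 20:00 UTC.
Darwin is UTC+9:30, so local arrival = 20:00 + 9:30 = 05:30 on Sep 3.
Layover = 12:55 − 05:30 = 7 hours 25 minutes.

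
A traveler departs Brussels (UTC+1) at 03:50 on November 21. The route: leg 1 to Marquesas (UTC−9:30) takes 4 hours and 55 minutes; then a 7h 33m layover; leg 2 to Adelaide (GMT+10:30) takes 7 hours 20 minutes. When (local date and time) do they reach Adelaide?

Convert departure to UTC: 03:50 − 1:00 = 02:50 UTC on Nov 21.
Add 4 hours 55 minutes leg 1 → 07:45 UTC.
Add 7 hours and 33 minutes layover in Marquesas → 15:18 UTC.
Add 7 hours and 20 minutes leg 2 → 22:38 UTC.
Adelaide is UTC+10:30, so local arrival = 22:38 + 10:30 = 09:08 on Nov 22.

09:08 on Nov 22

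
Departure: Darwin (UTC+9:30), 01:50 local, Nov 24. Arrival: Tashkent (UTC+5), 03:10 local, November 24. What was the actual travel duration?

5 hours 50 minutes

Departure in UTC: 01:50 − 9:30 = 16:20 on Nov 23.
Arrival in UTC: 03:10 − 5:00 = 22:10 on Nov 23.
Elapsed = 22:10 − 16:20 = 5 hours 50 minutes.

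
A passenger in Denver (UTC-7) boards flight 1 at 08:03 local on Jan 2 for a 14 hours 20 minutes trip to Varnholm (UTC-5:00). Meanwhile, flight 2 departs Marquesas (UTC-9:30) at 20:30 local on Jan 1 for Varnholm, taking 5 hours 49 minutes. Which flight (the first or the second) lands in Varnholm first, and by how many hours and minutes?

the second, by 17 hours 34 minutes

Flight 1 in UTC: 08:03 + 7:00 = 15:03 on Jan 2.
+14 hours and 20 minutes → arrive 05:23 UTC on Jan 3.
Flight 2 in UTC: 20:30 + 9:30 = 06:00 on Jan 2.
+5 hours and 49 minutes → arrive 11:49 UTC on Jan 2.
Flight 2 lands earlier by 17 hours 34 minutes.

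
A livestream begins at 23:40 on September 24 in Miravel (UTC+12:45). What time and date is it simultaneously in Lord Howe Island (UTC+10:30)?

21:25 on September 24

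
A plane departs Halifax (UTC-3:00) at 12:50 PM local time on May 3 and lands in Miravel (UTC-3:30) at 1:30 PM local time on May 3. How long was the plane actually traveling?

1 hour 10 minutes

Miravel is 0:30 behind Halifax.
Clock-face elapsed time (ignoring zones) is 40 minutes.
Actual elapsed = 40 minutes + 0:30 = 1 hour 10 minutes.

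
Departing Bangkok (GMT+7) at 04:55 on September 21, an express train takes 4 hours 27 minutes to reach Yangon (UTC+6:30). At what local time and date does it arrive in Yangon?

08:52 on September 21

Yangon is 0:30 behind Bangkok.
After 4 hours 27 minutes it is 09:22 in Bangkok.
Shift by the zone difference: 09:22 − 0:30 = 08:52 on Sep 21 in Yangon.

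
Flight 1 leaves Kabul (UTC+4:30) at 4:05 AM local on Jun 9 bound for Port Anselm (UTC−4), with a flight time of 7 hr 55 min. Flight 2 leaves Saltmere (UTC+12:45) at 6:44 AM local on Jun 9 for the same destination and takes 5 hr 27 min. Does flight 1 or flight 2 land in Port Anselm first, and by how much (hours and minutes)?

Flight 1 in UTC: 4:05 AM − 4:30 = 11:35 PM on Jun 8.
+7 hours and 55 minutes → arrive 7:30 AM UTC on Jun 9.
Flight 2 in UTC: 6:44 AM − 12:45 = 5:59 PM on Jun 8.
+5 hours 27 minutes → arrive 11:26 PM UTC on Jun 8.
Flight 2 lands earlier by 8 hours 4 minutes.

the second, by 8 hours 4 minutes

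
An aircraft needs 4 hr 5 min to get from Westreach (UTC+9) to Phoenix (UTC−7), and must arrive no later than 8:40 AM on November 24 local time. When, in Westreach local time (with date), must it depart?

Target arrival in UTC: 8:40 AM + 7:00 = 3:40 PM on Nov 24.
Subtract 4 hours 5 minutes → departure 11:35 AM UTC on Nov 24.
Westreach is UTC+9:00: 11:35 AM + 9:00 = 8:35 PM on Nov 24.

8:35 PM on November 24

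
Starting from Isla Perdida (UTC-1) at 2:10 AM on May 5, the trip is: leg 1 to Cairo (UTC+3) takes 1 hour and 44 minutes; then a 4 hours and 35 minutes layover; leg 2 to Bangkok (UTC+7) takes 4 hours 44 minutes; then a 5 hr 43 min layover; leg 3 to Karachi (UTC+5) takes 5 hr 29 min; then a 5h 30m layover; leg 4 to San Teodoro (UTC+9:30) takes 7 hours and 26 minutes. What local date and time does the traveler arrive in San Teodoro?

11:51 PM on May 6

Convert departure to UTC: 2:10 AM + 1:00 = 3:10 AM UTC on May 5.
Add 1 hour and 44 minutes leg 1 → 4:54 AM UTC.
Add 4 hours and 35 minutes layover in Cairo → 9:29 AM UTC.
Add 4 hours and 44 minutes leg 2 → 2:13 PM UTC.
Add 5 hours 43 minutes layover in Bangkok → 7:56 PM UTC.
Add 5 hours 29 minutes leg 3 → 1:25 AM UTC (May 6).
Add 5 hours and 30 minutes layover in Karachi → 6:55 AM UTC.
Add 7 hours and 26 minutes leg 4 → 2:21 PM UTC.
San Teodoro is UTC+9:30, so local arrival = 2:21 PM + 9:30 = 11:51 PM on May 6.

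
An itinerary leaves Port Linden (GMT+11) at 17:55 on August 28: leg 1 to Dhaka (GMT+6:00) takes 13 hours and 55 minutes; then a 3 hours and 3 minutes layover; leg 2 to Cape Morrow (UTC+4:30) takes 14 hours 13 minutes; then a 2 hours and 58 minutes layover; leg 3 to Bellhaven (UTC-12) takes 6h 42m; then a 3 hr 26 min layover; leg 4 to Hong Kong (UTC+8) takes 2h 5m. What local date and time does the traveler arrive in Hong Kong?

Convert departure to UTC: 17:55 − 11:00 = 06:55 UTC on Aug 28.
Add 13 hours and 55 minutes leg 1 → 20:50 UTC.
Add 3 hours 3 minutes layover in Dhaka → 23:53 UTC.
Add 14 hours 13 minutes leg 2 → 14:06 UTC (Aug 29).
Add 2 hours 58 minutes layover in Cape Morrow → 17:04 UTC.
Add 6 hours 42 minutes leg 3 → 23:46 UTC.
Add 3 hours and 26 minutes layover in Bellhaven → 03:12 UTC (Aug 30).
Add 2 hours and 5 minutes leg 4 → 05:17 UTC.
Hong Kong is UTC+8:00, so local arrival = 05:17 + 8:00 = 13:17 on Aug 30.

13:17 on Aug 30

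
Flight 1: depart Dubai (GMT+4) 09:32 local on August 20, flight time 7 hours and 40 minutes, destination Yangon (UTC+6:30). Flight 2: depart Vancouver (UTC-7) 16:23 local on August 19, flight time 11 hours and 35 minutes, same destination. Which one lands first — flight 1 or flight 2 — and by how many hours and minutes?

Flight 1 in UTC: 09:32 − 4:00 = 05:32 on Aug 20.
+7 hours 40 minutes → arrive 13:12 UTC on Aug 20.
Flight 2 in UTC: 16:23 + 7:00 = 23:23 on Aug 19.
+11 hours and 35 minutes → arrive 10:58 UTC on Aug 20.
Flight 2 lands earlier by 2 hours 14 minutes.

the second, by 2 hours 14 minutes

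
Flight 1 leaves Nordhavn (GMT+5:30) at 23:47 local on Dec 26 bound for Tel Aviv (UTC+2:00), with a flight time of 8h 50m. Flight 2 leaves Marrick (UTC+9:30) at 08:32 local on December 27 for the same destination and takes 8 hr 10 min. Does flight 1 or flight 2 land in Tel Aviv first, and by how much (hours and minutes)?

the first, by 4 hours 5 minutes

Flight 1 in UTC: 23:47 − 5:30 = 18:17 on Dec 26.
+8 hours and 50 minutes → arrive 03:07 UTC on Dec 27.
Flight 2 in UTC: 08:32 − 9:30 = 23:02 on Dec 26.
+8 hours and 10 minutes → arrive 07:12 UTC on Dec 27.
Flight 1 lands earlier by 4 hours 5 minutes.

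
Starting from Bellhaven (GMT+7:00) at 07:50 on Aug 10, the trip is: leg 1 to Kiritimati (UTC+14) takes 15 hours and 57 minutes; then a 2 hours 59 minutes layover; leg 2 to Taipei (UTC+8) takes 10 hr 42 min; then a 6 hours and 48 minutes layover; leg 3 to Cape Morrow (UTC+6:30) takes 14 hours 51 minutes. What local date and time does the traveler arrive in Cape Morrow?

10:37 on August 12

Convert departure to UTC: 07:50 − 7:00 = 00:50 UTC on Aug 10.
Add 15 hours and 57 minutes leg 1 → 16:47 UTC.
Add 2 hours and 59 minutes layover in Kiritimati → 19:46 UTC.
Add 10 hours and 42 minutes leg 2 → 06:28 UTC (Aug 11).
Add 6 hours and 48 minutes layover in Taipei → 13:16 UTC.
Add 14 hours 51 minutes leg 3 → 04:07 UTC (Aug 12).
Cape Morrow is UTC+6:30, so local arrival = 04:07 + 6:30 = 10:37 on Aug 12.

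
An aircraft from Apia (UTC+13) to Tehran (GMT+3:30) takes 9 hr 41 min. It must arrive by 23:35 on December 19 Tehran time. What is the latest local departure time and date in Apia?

Target arrival in UTC: 23:35 − 3:30 = 20:05 on Dec 19.
Subtract 9 hours 41 minutes → departure 10:24 UTC on Dec 19.
Apia is UTC+13:00: 10:24 + 13:00 = 23:24 on Dec 19.

23:24 on Dec 19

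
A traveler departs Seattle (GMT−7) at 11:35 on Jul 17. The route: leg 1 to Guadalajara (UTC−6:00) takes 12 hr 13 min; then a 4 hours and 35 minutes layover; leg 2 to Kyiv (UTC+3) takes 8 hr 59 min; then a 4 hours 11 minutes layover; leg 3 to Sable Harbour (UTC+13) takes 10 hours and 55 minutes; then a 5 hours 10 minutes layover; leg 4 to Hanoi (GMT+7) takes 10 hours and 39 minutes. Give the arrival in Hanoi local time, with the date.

Convert departure to UTC: 11:35 + 7:00 = 18:35 UTC on Jul 17.
Add 12 hours 13 minutes leg 1 → 06:48 UTC (Jul 18).
Add 4 hours and 35 minutes layover in Guadalajara → 11:23 UTC.
Add 8 hours and 59 minutes leg 2 → 20:22 UTC.
Add 4 hours 11 minutes layover in Kyiv → 00:33 UTC (Jul 19).
Add 10 hours and 55 minutes leg 3 → 11:28 UTC.
Add 5 hours and 10 minutes layover in Sable Harbour → 16:38 UTC.
Add 10 hours 39 minutes leg 4 → 03:17 UTC (Jul 20).
Hanoi is UTC+7:00, so local arrival = 03:17 + 7:00 = 10:17 on Jul 20.

10:17 on July 20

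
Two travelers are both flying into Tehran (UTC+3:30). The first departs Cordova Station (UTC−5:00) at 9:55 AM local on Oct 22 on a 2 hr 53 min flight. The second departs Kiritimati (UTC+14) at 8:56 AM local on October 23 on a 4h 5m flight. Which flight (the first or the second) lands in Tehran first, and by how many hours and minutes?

the first, by 5 hours 13 minutes

Flight 1 in UTC: 9:55 AM + 5:00 = 2:55 PM on Oct 22.
+2 hours 53 minutes → arrive 5:48 PM UTC on Oct 22.
Flight 2 in UTC: 8:56 AM − 14:00 = 6:56 PM on Oct 22.
+4 hours and 5 minutes → arrive 11:01 PM UTC on Oct 22.
Flight 1 lands earlier by 5 hours 13 minutes.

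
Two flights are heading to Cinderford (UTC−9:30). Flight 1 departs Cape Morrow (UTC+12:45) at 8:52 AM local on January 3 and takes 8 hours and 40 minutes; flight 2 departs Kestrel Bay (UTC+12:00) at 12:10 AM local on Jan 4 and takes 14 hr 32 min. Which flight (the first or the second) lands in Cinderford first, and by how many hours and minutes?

the first, by 21 hours 55 minutes

Flight 1 in UTC: 8:52 AM − 12:45 = 8:07 PM on Jan 2.
+8 hours 40 minutes → arrive 4:47 AM UTC on Jan 3.
Flight 2 in UTC: 12:10 AM − 12:00 = 12:10 PM on Jan 3.
+14 hours 32 minutes → arrive 2:42 AM UTC on Jan 4.
Flight 1 lands earlier by 21 hours 55 minutes.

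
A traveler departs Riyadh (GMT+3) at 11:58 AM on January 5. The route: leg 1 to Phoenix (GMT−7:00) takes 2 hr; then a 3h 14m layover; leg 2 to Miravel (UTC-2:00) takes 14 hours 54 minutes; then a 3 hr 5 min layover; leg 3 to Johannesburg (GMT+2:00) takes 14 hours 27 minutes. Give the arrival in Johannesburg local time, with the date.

12:38 AM on Jan 7

Convert departure to UTC: 11:58 AM − 3:00 = 8:58 AM UTC on Jan 5.
Add 2 hours leg 1 → 10:58 AM UTC.
Add 3 hours 14 minutes layover in Phoenix → 2:12 PM UTC.
Add 14 hours and 54 minutes leg 2 → 5:06 AM UTC (Jan 6).
Add 3 hours 5 minutes layover in Miravel → 8:11 AM UTC.
Add 14 hours 27 minutes leg 3 → 10:38 PM UTC.
Johannesburg is UTC+2:00, so local arrival = 10:38 PM + 2:00 = 12:38 AM on Jan 7.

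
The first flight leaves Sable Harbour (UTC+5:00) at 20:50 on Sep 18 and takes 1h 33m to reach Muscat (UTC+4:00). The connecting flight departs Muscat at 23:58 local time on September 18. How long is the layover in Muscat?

Convert departure to UTC: 20:50 − 5:00 = 15:50 UTC on Sep 18.
Add 1 hour and 33 minutes flight time → 17:23 UTC.
Muscat is UTC+4:00, so local arrival = 17:23 + 4:00 = 21:23 on Sep 18.
Layover = 23:58 − 21:23 = 2 hours 35 minutes.

2 hours 35 minutes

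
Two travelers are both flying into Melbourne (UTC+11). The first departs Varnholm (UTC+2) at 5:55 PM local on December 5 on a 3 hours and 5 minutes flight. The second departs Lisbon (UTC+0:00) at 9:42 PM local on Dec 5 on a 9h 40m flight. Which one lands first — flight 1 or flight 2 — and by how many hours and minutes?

the first, by 12 hours 22 minutes

Flight 1 in UTC: 5:55 PM − 2:00 = 3:55 PM on Dec 5.
+3 hours and 5 minutes → arrive 7:00 PM UTC on Dec 5.
Flight 2 departs at 9:42 PM UTC (Dec 5).
+9 hours 40 minutes → arrive 7:22 AM UTC on Dec 6.
Flight 1 lands earlier by 12 hours 22 minutes.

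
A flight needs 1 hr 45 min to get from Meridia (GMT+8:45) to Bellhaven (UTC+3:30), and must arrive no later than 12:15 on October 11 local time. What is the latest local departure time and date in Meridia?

15:45 on October 11

Target arrival in UTC: 12:15 − 3:30 = 08:45 on Oct 11.
Subtract 1 hour 45 minutes → departure 07:00 UTC on Oct 11.
Meridia is UTC+8:45: 07:00 + 8:45 = 15:45 on Oct 11.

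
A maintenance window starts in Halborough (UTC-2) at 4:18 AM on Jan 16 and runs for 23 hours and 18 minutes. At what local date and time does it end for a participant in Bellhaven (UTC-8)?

9:36 PM on January 16

Bellhaven is 6:00 behind Halborough.
After 23 hours 18 minutes it is 3:36 AM (Jan 17) in Halborough.
Shift by the zone difference: 3:36 AM − 6:00 = 9:36 PM on Jan 16 in Bellhaven.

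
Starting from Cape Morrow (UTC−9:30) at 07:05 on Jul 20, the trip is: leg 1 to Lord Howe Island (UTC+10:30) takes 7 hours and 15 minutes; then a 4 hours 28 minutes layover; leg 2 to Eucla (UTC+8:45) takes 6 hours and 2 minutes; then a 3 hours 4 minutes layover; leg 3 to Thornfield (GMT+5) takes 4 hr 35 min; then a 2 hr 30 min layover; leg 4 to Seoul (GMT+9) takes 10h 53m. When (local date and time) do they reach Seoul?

Convert departure to UTC: 07:05 + 9:30 = 16:35 UTC on Jul 20.
Add 7 hours and 15 minutes leg 1 → 23:50 UTC.
Add 4 hours 28 minutes layover in Lord Howe Island → 04:18 UTC (Jul 21).
Add 6 hours 2 minutes leg 2 → 10:20 UTC.
Add 3 hours and 4 minutes layover in Eucla → 13:24 UTC.
Add 4 hours and 35 minutes leg 3 → 17:59 UTC.
Add 2 hours and 30 minutes layover in Thornfield → 20:29 UTC.
Add 10 hours 53 minutes leg 4 → 07:22 UTC (Jul 22).
Seoul is UTC+9:00, so local arrival = 07:22 + 9:00 = 16:22 on Jul 22.

16:22 on Jul 22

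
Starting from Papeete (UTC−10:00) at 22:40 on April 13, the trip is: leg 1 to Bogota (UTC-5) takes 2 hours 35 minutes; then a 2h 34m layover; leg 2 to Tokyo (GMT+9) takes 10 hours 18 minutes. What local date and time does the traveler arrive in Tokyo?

09:07 on Apr 15

Convert departure to UTC: 22:40 + 10:00 = 08:40 UTC on Apr 14.
Add 2 hours and 35 minutes leg 1 → 11:15 UTC.
Add 2 hours 34 minutes layover in Bogota → 13:49 UTC.
Add 10 hours and 18 minutes leg 2 → 00:07 UTC (Apr 15).
Tokyo is UTC+9:00, so local arrival = 00:07 + 9:00 = 09:07 on Apr 15.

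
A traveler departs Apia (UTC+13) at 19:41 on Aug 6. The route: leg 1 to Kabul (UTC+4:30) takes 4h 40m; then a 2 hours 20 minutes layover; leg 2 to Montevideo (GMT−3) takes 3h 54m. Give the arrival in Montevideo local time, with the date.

14:35 on August 6

Convert departure to UTC: 19:41 − 13:00 = 06:41 UTC on Aug 6.
Add 4 hours 40 minutes leg 1 → 11:21 UTC.
Add 2 hours and 20 minutes layover in Kabul → 13:41 UTC.
Add 3 hours and 54 minutes leg 2 → 17:35 UTC.
Montevideo is UTC−3:00, so local arrival = 17:35 − 3:00 = 14:35 on Aug 6.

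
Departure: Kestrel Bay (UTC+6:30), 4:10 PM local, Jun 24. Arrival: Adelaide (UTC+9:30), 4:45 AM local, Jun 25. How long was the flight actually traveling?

Departure in UTC: 4:10 PM − 6:30 = 9:40 AM on Jun 24.
Arrival in UTC: 4:45 AM − 9:30 = 7:15 PM on Jun 24.
Elapsed = 7:15 PM − 9:40 AM = 9 hours 35 minutes.

9 hours 35 minutes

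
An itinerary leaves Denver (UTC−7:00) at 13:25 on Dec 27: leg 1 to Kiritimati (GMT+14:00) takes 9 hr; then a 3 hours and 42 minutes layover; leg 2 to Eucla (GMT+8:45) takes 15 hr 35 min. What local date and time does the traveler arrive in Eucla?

09:27 on Dec 29

Convert departure to UTC: 13:25 + 7:00 = 20:25 UTC on Dec 27.
Add 9 hours leg 1 → 05:25 UTC (Dec 28).
Add 3 hours 42 minutes layover in Kiritimati → 09:07 UTC.
Add 15 hours 35 minutes leg 2 → 00:42 UTC (Dec 29).
Eucla is UTC+8:45, so local arrival = 00:42 + 8:45 = 09:27 on Dec 29.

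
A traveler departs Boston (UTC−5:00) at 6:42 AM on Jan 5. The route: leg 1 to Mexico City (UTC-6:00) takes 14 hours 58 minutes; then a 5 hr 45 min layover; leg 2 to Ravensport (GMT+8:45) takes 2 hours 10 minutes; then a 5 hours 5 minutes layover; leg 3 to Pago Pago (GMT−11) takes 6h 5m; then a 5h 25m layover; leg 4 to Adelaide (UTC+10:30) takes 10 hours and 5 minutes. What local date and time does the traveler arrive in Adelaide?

11:45 PM on Jan 7

Convert departure to UTC: 6:42 AM + 5:00 = 11:42 AM UTC on Jan 5.
Add 14 hours 58 minutes leg 1 → 2:40 AM UTC (Jan 6).
Add 5 hours and 45 minutes layover in Mexico City → 8:25 AM UTC.
Add 2 hours and 10 minutes leg 2 → 10:35 AM UTC.
Add 5 hours and 5 minutes layover in Ravensport → 3:40 PM UTC.
Add 6 hours 5 minutes leg 3 → 9:45 PM UTC.
Add 5 hours and 25 minutes layover in Pago Pago → 3:10 AM UTC (Jan 7).
Add 10 hours and 5 minutes leg 4 → 1:15 PM UTC.
Adelaide is UTC+10:30, so local arrival = 1:15 PM + 10:30 = 11:45 PM on Jan 7.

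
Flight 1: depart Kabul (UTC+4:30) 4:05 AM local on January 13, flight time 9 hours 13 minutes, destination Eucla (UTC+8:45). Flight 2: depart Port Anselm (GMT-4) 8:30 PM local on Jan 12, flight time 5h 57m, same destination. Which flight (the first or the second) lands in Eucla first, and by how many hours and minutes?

Flight 1 in UTC: 4:05 AM − 4:30 = 11:35 PM on Jan 12.
+9 hours and 13 minutes → arrive 8:48 AM UTC on Jan 13.
Flight 2 in UTC: 8:30 PM + 4:00 = 12:30 AM on Jan 13.
+5 hours 57 minutes → arrive 6:27 AM UTC on Jan 13.
Flight 2 lands earlier by 2 hours 21 minutes.

the second, by 2 hours 21 minutes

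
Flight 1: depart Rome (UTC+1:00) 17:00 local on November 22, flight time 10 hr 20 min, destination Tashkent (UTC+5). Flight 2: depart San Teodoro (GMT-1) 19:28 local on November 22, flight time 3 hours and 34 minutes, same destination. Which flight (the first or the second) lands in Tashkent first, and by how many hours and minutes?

the second, by 2 hours 18 minutes

Flight 1 in UTC: 17:00 − 1:00 = 16:00 on Nov 22.
+10 hours 20 minutes → arrive 02:20 UTC on Nov 23.
Flight 2 in UTC: 19:28 + 1:00 = 20:28 on Nov 22.
+3 hours 34 minutes → arrive 00:02 UTC on Nov 23.
Flight 2 lands earlier by 2 hours 18 minutes.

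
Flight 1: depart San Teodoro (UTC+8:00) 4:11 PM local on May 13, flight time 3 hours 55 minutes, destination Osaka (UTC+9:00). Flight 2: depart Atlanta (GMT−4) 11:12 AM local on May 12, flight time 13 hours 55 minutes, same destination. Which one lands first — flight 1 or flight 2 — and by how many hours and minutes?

the second, by 6 hours 59 minutes

Flight 1 in UTC: 4:11 PM − 8:00 = 8:11 AM on May 13.
+3 hours 55 minutes → arrive 12:06 PM UTC on May 13.
Flight 2 in UTC: 11:12 AM + 4:00 = 3:12 PM on May 12.
+13 hours 55 minutes → arrive 5:07 AM UTC on May 13.
Flight 2 lands earlier by 6 hours 59 minutes.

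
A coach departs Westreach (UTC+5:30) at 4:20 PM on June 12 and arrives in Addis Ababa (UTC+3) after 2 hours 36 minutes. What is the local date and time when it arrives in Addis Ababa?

Convert departure to UTC: 4:20 PM − 5:30 = 10:50 AM UTC on Jun 12.
Add 2 hours and 36 minutes travel time → 1:26 PM UTC.
Addis Ababa is UTC+3:00, so local arrival = 1:26 PM + 3:00 = 4:26 PM on Jun 12.

4:26 PM on Jun 12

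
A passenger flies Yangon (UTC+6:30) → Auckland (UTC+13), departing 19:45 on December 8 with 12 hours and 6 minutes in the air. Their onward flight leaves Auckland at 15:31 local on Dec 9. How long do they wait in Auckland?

Convert departure to UTC: 19:45 − 6:30 = 13:15 UTC on Dec 8.
Add 12 hours and 6 minutes flight time → 01:21 UTC (Dec 9).
Auckland is UTC+13:00, so local arrival = 01:21 + 13:00 = 14:21 on Dec 9.
Layover = 15:31 − 14:21 = 1 hour 10 minutes.

1 hour 10 minutes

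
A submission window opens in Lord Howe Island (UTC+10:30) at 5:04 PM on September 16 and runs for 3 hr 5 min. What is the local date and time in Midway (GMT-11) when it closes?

Convert start to UTC: 5:04 PM − 10:30 = 6:34 AM UTC on Sep 16.
Add 3 hours 5 minutes duration → 9:39 AM UTC.
Midway is UTC−11:00, so local end time = 9:39 AM − 11:00 = 10:39 PM on Sep 15.

10:39 PM on Sep 15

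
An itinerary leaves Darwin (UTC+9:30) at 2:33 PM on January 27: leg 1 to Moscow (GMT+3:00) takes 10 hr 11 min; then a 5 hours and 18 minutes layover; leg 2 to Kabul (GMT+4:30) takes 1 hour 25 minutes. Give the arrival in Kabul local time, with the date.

2:27 AM on January 28

Convert departure to UTC: 2:33 PM − 9:30 = 5:03 AM UTC on Jan 27.
Add 10 hours 11 minutes leg 1 → 3:14 PM UTC.
Add 5 hours and 18 minutes layover in Moscow → 8:32 PM UTC.
Add 1 hour and 25 minutes leg 2 → 9:57 PM UTC.
Kabul is UTC+4:30, so local arrival = 9:57 PM + 4:30 = 2:27 AM on Jan 28.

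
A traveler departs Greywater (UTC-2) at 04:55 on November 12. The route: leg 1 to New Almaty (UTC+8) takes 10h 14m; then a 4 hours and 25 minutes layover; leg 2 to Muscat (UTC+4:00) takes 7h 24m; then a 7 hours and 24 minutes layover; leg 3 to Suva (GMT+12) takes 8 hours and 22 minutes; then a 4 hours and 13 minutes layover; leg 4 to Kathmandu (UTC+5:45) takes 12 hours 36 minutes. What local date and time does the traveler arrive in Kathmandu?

19:18 on November 14

Convert departure to UTC: 04:55 + 2:00 = 06:55 UTC on Nov 12.
Add 10 hours and 14 minutes leg 1 → 17:09 UTC.
Add 4 hours 25 minutes layover in New Almaty → 21:34 UTC.
Add 7 hours and 24 minutes leg 2 → 04:58 UTC (Nov 13).
Add 7 hours 24 minutes layover in Muscat → 12:22 UTC.
Add 8 hours 22 minutes leg 3 → 20:44 UTC.
Add 4 hours 13 minutes layover in Suva → 00:57 UTC (Nov 14).
Add 12 hours and 36 minutes leg 4 → 13:33 UTC.
Kathmandu is UTC+5:45, so local arrival = 13:33 + 5:45 = 19:18 on Nov 14.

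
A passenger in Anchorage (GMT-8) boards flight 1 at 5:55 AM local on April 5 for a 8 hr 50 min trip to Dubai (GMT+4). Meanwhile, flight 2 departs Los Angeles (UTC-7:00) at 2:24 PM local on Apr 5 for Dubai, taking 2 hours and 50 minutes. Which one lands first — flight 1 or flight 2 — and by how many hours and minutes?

Flight 1 in UTC: 5:55 AM + 8:00 = 1:55 PM on Apr 5.
+8 hours and 50 minutes → arrive 10:45 PM UTC on Apr 5.
Flight 2 in UTC: 2:24 PM + 7:00 = 9:24 PM on Apr 5.
+2 hours and 50 minutes → arrive 12:14 AM UTC on Apr 6.
Flight 1 lands earlier by 1 hour 29 minutes.

the first, by 1 hour 29 minutes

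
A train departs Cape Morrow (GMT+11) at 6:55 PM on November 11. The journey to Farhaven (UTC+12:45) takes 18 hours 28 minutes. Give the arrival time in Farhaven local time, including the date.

3:08 PM on November 12

Convert departure to UTC: 6:55 PM − 11:00 = 7:55 AM UTC on Nov 11.
Add 18 hours 28 minutes travel time → 2:23 AM UTC (Nov 12).
Farhaven is UTC+12:45, so local arrival = 2:23 AM + 12:45 = 3:08 PM on Nov 12.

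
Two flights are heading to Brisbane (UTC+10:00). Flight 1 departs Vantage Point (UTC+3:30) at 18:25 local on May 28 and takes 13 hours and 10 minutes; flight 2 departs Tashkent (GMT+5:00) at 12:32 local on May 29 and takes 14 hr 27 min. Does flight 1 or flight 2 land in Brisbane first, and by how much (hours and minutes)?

the first, by 17 hours 54 minutes

Flight 1 in UTC: 18:25 − 3:30 = 14:55 on May 28.
+13 hours 10 minutes → arrive 04:05 UTC on May 29.
Flight 2 in UTC: 12:32 − 5:00 = 07:32 on May 29.
+14 hours and 27 minutes → arrive 21:59 UTC on May 29.
Flight 1 lands earlier by 17 hours 54 minutes.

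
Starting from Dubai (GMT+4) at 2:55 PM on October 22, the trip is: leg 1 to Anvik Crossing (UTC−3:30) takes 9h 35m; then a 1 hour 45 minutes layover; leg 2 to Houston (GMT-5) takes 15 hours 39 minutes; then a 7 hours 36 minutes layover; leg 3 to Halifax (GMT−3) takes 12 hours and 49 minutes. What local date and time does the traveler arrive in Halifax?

Convert departure to UTC: 2:55 PM − 4:00 = 10:55 AM UTC on Oct 22.
Add 9 hours and 35 minutes leg 1 → 8:30 PM UTC.
Add 1 hour and 45 minutes layover in Anvik Crossing → 10:15 PM UTC.
Add 15 hours and 39 minutes leg 2 → 1:54 PM UTC (Oct 23).
Add 7 hours 36 minutes layover in Houston → 9:30 PM UTC.
Add 12 hours 49 minutes leg 3 → 10:19 AM UTC (Oct 24).
Halifax is UTC−3:00, so local arrival = 10:19 AM − 3:00 = 7:19 AM on Oct 24.

7:19 AM on Oct 24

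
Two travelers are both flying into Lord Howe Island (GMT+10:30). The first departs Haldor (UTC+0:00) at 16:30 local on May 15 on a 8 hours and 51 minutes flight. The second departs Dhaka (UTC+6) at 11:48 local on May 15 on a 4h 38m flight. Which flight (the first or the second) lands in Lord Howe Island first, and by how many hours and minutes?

the second, by 14 hours 55 minutes

Flight 1 departs at 16:30 UTC (May 15).
+8 hours and 51 minutes → arrive 01:21 UTC on May 16.
Flight 2 in UTC: 11:48 − 6:00 = 05:48 on May 15.
+4 hours and 38 minutes → arrive 10:26 UTC on May 15.
Flight 2 lands earlier by 14 hours 55 minutes.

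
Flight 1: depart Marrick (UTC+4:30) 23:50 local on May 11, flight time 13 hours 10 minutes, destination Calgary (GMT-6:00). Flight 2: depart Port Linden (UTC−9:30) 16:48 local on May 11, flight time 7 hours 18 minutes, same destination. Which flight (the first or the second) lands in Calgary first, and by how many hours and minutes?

the first, by 1 hour 6 minutes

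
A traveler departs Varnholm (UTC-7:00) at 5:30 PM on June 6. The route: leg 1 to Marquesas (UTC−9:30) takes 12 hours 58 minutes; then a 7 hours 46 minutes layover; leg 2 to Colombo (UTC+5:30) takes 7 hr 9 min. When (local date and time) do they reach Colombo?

Convert departure to UTC: 5:30 PM + 7:00 = 12:30 AM UTC on Jun 7.
Add 12 hours 58 minutes leg 1 → 1:28 PM UTC.
Add 7 hours and 46 minutes layover in Marquesas → 9:14 PM UTC.
Add 7 hours and 9 minutes leg 2 → 4:23 AM UTC (Jun 8).
Colombo is UTC+5:30, so local arrival = 4:23 AM + 5:30 = 9:53 AM on Jun 8.

9:53 AM on Jun 8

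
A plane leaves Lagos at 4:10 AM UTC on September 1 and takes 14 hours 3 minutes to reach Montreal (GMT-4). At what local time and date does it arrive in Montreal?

2:13 PM on September 1

Departure is given in UTC: 4:10 AM on Sep 1.
Add 14 hours and 3 minutes → 6:13 PM UTC.
Montreal is UTC−4:00: 6:13 PM − 4:00 = 2:13 PM on Sep 1.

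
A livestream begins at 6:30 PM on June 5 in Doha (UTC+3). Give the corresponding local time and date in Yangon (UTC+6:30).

Yangon is 3:30 ahead of Doha.
Shift by the zone difference: 6:30 PM + 3:30 = 10:00 PM on Jun 5 in Yangon.

10:00 PM on Jun 5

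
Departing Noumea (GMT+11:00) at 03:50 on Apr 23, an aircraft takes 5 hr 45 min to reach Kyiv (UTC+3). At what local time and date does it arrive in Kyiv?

01:35 on April 23

Kyiv is 8:00 behind Noumea.
After 5 hours 45 minutes it is 09:35 in Noumea.
Shift by the zone difference: 09:35 − 8:00 = 01:35 on Apr 23 in Kyiv.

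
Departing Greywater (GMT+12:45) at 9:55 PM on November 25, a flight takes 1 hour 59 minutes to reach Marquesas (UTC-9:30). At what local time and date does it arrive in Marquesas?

1:39 AM on November 25

Convert departure to UTC: 9:55 PM − 12:45 = 9:10 AM UTC on Nov 25.
Add 1 hour and 59 minutes travel time → 11:09 AM UTC.
Marquesas is UTC−9:30, so local arrival = 11:09 AM − 9:30 = 1:39 AM on Nov 25.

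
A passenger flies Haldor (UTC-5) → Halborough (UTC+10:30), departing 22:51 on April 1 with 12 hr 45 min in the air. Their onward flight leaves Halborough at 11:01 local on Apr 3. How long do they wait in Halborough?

Convert departure to UTC: 22:51 + 5:00 = 03:51 UTC on Apr 2.
Add 12 hours and 45 minutes flight time → 16:36 UTC.
Halborough is UTC+10:30, so local arrival = 16:36 + 10:30 = 03:06 on Apr 3.
Layover = 11:01 − 03:06 = 7 hours 55 minutes.

7 hours 55 minutes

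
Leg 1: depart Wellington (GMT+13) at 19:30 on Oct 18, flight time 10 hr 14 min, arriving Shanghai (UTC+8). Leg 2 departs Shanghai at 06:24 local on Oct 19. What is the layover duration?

Convert departure to UTC: 19:30 − 13:00 = 06:30 UTC on Oct 18.
Add 10 hours 14 minutes flight time → 16:44 UTC.
Shanghai is UTC+8:00, so local arrival = 16:44 + 8:00 = 00:44 on Oct 19.
Layover = 06:24 − 00:44 = 5 hours 40 minutes.

5 hours 40 minutes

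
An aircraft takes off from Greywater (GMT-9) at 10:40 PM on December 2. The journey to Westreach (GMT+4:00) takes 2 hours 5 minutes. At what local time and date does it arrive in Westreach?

1:45 PM on December 3

Convert departure to UTC: 10:40 PM + 9:00 = 7:40 AM UTC on Dec 3.
Add 2 hours and 5 minutes travel time → 9:45 AM UTC.
Westreach is UTC+4:00, so local arrival = 9:45 AM + 4:00 = 1:45 PM on Dec 3.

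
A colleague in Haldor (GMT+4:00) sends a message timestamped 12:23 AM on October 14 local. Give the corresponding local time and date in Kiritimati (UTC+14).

10:23 AM on October 14

Kiritimati is 10:00 ahead of Haldor.
Shift by the zone difference: 12:23 AM + 10:00 = 10:23 AM on Oct 14 in Kiritimati.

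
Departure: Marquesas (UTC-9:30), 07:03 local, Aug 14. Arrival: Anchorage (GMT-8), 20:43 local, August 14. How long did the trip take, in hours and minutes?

12 hours 10 minutes

Departure in UTC: 07:03 + 9:30 = 16:33 on Aug 14.
Arrival in UTC: 20:43 + 8:00 = 04:43 on Aug 15.
Elapsed = 04:43 − 16:33 (+1 day) = 12 hours 10 minutes.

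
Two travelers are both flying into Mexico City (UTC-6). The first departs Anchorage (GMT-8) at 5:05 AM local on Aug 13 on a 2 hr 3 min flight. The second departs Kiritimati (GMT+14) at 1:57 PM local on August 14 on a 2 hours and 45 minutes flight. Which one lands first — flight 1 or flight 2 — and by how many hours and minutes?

Flight 1 in UTC: 5:05 AM + 8:00 = 1:05 PM on Aug 13.
+2 hours and 3 minutes → arrive 3:08 PM UTC on Aug 13.
Flight 2 in UTC: 1:57 PM − 14:00 = 11:57 PM on Aug 13.
+2 hours 45 minutes → arrive 2:42 AM UTC on Aug 14.
Flight 1 lands earlier by 11 hours 34 minutes.

the first, by 11 hours 34 minutes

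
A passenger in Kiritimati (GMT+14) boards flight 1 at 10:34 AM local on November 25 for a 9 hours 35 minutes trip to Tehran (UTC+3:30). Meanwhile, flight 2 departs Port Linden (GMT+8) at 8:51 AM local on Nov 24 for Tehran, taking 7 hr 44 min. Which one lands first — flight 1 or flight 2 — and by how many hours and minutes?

the second, by 21 hours 34 minutes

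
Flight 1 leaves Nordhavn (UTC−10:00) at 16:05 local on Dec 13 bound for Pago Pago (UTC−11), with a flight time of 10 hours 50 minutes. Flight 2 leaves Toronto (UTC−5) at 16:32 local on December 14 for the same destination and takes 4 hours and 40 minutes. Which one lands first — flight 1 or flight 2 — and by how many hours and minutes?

Flight 1 in UTC: 16:05 + 10:00 = 02:05 on Dec 14.
+10 hours and 50 minutes → arrive 12:55 UTC on Dec 14.
Flight 2 in UTC: 16:32 + 5:00 = 21:32 on Dec 14.
+4 hours 40 minutes → arrive 02:12 UTC on Dec 15.
Flight 1 lands earlier by 13 hours 17 minutes.

the first, by 13 hours 17 minutes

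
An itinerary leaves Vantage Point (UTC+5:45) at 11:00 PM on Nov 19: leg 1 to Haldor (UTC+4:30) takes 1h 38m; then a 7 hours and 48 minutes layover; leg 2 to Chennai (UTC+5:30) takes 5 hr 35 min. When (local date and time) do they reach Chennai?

Convert departure to UTC: 11:00 PM − 5:45 = 5:15 PM UTC on Nov 19.
Add 1 hour 38 minutes leg 1 → 6:53 PM UTC.
Add 7 hours and 48 minutes layover in Haldor → 2:41 AM UTC (Nov 20).
Add 5 hours and 35 minutes leg 2 → 8:16 AM UTC.
Chennai is UTC+5:30, so local arrival = 8:16 AM + 5:30 = 1:46 PM on Nov 20.

1:46 PM on Nov 20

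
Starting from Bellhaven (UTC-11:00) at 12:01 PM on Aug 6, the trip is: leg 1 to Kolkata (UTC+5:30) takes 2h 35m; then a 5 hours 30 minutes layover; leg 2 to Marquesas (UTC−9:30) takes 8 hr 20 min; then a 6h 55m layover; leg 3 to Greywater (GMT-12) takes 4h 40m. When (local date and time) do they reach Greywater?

Convert departure to UTC: 12:01 PM + 11:00 = 11:01 PM UTC on Aug 6.
Add 2 hours and 35 minutes leg 1 → 1:36 AM UTC (Aug 7).
Add 5 hours and 30 minutes layover in Kolkata → 7:06 AM UTC.
Add 8 hours 20 minutes leg 2 → 3:26 PM UTC.
Add 6 hours 55 minutes layover in Marquesas → 10:21 PM UTC.
Add 4 hours 40 minutes leg 3 → 3:01 AM UTC (Aug 8).
Greywater is UTC−12:00, so local arrival = 3:01 AM − 12:00 = 3:01 PM on Aug 7.

3:01 PM on Aug 7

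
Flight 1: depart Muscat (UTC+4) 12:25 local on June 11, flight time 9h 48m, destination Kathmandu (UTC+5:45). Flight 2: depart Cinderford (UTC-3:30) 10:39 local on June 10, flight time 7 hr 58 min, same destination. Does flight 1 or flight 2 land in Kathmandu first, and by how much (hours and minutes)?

Flight 1 in UTC: 12:25 − 4:00 = 08:25 on Jun 11.
+9 hours and 48 minutes → arrive 18:13 UTC on Jun 11.
Flight 2 in UTC: 10:39 + 3:30 = 14:09 on Jun 10.
+7 hours 58 minutes → arrive 22:07 UTC on Jun 10.
Flight 2 lands earlier by 20 hours 6 minutes.

the second, by 20 hours 6 minutes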